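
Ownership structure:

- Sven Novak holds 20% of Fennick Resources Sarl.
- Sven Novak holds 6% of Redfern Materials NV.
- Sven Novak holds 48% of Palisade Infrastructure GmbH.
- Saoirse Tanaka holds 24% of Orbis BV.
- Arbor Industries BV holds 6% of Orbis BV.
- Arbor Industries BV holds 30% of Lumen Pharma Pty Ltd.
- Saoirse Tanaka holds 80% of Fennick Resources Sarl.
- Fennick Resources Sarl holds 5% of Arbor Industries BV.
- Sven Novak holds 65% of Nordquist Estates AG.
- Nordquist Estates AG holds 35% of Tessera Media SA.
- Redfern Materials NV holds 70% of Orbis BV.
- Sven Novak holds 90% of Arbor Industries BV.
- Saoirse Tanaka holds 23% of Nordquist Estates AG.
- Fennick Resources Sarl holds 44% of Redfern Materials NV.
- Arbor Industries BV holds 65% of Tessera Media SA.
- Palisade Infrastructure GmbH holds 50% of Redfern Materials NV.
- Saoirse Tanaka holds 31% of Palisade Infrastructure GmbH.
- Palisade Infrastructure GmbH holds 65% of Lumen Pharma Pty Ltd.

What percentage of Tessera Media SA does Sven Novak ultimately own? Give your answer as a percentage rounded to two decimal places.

Sven reaches Tessera along 3 paths.
Via Nordquist: 65% × 35% = 22.75%.
Via Fennick → Arbor: 20% × 5% × 65% = 0.65%.
Via Arbor: 90% × 65% = 58.5%.
Total: 22.75% + 0.65% + 58.5% = 81.9%.
Rounded: 81.90%.

81.90%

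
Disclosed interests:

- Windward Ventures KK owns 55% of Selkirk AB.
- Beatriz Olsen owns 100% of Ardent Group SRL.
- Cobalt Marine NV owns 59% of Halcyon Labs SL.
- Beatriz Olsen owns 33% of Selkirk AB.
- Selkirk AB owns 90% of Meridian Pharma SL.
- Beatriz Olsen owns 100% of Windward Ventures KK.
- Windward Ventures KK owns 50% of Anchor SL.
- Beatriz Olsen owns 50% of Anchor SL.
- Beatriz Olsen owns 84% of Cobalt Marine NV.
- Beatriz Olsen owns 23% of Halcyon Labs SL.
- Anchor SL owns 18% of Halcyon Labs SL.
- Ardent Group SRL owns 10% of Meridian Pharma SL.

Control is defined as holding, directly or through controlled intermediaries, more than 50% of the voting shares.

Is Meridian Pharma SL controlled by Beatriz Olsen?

Beatriz holds 100% of Ardent, so Beatriz controls Ardent.
Beatriz holds 100% of Windward, so Beatriz controls Windward.
Beatriz and Windward together hold 33% + 55% = 88% of Selkirk, so Beatriz controls Selkirk.
Ardent and Selkirk together hold 10% + 90% = 100% of Meridian, so Beatriz controls Meridian.

Yes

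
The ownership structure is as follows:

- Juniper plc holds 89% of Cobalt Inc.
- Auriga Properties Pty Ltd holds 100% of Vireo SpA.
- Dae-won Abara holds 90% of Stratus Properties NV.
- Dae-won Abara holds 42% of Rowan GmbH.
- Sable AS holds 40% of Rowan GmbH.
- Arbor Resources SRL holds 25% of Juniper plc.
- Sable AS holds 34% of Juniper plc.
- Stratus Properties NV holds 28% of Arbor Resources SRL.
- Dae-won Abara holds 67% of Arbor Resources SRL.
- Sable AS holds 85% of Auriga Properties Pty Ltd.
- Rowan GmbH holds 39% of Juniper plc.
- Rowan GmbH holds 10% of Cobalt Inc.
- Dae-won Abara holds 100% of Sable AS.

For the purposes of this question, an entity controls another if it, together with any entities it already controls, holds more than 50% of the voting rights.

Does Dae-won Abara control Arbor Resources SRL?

Dae-won holds 90% of Stratus, so Dae-won controls Stratus.
Dae-won and Stratus together hold 67% + 28% = 95% of Arbor, so Dae-won controls Arbor.

Yes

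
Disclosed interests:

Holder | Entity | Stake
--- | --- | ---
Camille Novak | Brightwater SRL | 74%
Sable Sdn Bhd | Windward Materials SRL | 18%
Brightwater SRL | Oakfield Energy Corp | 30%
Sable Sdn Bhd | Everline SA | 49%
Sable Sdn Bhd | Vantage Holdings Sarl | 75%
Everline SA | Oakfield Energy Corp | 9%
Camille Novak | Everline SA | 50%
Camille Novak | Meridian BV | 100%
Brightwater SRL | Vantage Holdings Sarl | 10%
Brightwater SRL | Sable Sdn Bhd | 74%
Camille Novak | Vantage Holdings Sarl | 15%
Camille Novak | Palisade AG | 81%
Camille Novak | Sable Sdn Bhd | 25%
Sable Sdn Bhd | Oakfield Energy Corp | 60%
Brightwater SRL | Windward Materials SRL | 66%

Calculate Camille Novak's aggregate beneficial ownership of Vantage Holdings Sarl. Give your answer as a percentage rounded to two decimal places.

82.22%

Camille reaches Vantage along 4 paths.
Via Brightwater: 74% × 10% = 7.4%.
Via Brightwater → Sable: 74% × 74% × 75% = 41.07%.
Via Sable: 25% × 75% = 18.75%.
Direct stake: 15% = 15%.
Total: 7.4% + 41.07% + 18.75% + 15% = 82.22%.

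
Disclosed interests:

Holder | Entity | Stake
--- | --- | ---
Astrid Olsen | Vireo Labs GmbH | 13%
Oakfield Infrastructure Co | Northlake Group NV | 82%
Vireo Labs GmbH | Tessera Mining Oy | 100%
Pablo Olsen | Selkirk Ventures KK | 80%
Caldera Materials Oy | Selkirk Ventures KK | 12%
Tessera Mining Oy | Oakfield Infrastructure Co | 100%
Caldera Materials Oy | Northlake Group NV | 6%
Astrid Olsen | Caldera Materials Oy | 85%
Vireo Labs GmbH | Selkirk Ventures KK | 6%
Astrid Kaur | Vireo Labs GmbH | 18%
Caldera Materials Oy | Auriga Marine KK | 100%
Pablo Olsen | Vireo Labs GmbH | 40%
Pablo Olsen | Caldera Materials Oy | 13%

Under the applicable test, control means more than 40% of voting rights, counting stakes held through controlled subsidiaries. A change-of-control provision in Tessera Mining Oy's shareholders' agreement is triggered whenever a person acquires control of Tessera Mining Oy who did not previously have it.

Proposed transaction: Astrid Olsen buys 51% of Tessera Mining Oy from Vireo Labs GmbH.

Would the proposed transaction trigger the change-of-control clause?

Yes

The purchase adds only to Astrid Olsen's holdings (Vireo's stake shrinks), so Astrid Olsen is the only person who could newly come to control Tessera.
Astrid Olsen holds 85% of Caldera, so Astrid Olsen controls Caldera.
Caldera holds 100% of Auriga, so Astrid Olsen controls Auriga.
Neither Astrid Olsen nor any entity Astrid Olsen controls holds any voting interest in Tessera.
So before the transaction, Astrid Olsen does not control Tessera.
After the purchase, Astrid Olsen holds 51% of Tessera directly, and Vireo's stake falls to 49%.
Astrid Olsen holds 51% of Tessera, so Astrid Olsen controls Tessera.
Astrid Olsen did not control Tessera before and does after, so the clause is triggered.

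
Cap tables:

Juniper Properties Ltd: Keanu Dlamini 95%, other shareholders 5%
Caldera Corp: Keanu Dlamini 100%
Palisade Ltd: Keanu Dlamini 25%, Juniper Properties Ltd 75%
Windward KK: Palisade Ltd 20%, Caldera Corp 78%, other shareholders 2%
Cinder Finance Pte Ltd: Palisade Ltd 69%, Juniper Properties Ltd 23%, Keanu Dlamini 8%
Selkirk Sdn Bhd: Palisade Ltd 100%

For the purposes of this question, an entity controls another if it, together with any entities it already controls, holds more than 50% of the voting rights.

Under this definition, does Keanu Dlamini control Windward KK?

Keanu holds 100% of Caldera, so Keanu controls Caldera.
Keanu holds 95% of Juniper, so Keanu controls Juniper.
Keanu and Juniper together hold 25% + 75% = 100% of Palisade, so Keanu controls Palisade.
Palisade and Caldera together hold 20% + 78% = 98% of Windward, so Keanu controls Windward.

Yes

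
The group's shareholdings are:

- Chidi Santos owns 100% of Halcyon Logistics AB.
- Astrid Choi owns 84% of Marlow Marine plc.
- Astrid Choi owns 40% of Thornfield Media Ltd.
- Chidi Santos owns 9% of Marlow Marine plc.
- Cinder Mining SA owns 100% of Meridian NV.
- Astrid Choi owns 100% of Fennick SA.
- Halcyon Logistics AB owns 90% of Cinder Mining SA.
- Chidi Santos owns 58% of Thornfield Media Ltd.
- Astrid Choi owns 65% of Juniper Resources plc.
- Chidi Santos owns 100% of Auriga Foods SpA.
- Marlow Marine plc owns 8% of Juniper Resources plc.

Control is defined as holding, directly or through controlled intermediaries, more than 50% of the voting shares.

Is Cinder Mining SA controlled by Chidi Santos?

Chidi holds 100% of Halcyon, so Chidi controls Halcyon.
Halcyon holds 90% of Cinder, so Chidi controls Cinder.

Yes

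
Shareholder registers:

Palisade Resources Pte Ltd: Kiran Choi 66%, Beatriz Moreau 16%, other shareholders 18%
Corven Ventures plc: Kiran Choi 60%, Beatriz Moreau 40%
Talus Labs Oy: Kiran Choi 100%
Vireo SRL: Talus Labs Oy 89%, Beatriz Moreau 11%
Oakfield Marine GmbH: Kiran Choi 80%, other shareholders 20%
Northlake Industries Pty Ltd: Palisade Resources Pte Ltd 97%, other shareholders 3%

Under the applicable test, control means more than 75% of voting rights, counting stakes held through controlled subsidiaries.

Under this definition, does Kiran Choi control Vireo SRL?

Yes

Kiran holds 100% of Talus, so Kiran controls Talus.
Talus holds 89% of Vireo, so Kiran controls Vireo.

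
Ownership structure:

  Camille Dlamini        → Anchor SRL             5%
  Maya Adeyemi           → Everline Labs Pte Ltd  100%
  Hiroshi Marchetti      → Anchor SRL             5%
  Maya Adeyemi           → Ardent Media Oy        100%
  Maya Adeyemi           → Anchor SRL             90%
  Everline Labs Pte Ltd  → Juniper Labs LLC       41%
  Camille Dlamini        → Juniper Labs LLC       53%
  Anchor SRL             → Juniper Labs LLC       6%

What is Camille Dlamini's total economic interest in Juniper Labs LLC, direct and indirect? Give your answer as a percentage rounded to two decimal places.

Camille reaches Juniper along 2 paths.
Direct stake: 53% = 53%.
Via Anchor: 5% × 6% = 0.3%.
Total: 53% + 0.3% = 53.3%.
Rounded: 53.30%.

53.30%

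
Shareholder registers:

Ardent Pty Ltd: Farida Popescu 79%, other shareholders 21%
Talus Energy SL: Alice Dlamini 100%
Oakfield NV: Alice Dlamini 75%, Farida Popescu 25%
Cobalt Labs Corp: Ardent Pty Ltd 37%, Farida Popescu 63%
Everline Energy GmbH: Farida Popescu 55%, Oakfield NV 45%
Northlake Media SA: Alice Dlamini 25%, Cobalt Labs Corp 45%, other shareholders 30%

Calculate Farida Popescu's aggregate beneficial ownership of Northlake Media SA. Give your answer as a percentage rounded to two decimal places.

41.50%

Farida reaches Northlake along 2 paths.
Via Ardent → Cobalt: 79% × 37% × 45% = 13.1535%.
Via Cobalt: 63% × 45% = 28.35%.
Total: 13.1535% + 28.35% = 41.5035%.
Rounded: 41.50%.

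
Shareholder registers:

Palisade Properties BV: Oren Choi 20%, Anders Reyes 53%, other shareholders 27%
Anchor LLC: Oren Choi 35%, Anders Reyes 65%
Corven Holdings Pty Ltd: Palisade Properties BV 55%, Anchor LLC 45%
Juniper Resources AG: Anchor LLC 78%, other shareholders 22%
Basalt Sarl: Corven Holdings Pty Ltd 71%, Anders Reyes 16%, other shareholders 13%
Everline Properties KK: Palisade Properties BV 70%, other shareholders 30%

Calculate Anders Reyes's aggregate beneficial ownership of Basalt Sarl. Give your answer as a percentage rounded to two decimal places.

57.46%

Anders reaches Basalt along 3 paths.
Via Palisade → Corven: 53% × 55% × 71% = 20.6965%.
Via Anchor → Corven: 65% × 45% × 71% = 20.7675%.
Direct stake: 16% = 16%.
Total: 20.6965% + 20.7675% + 16% = 57.464%.
Rounded: 57.46%.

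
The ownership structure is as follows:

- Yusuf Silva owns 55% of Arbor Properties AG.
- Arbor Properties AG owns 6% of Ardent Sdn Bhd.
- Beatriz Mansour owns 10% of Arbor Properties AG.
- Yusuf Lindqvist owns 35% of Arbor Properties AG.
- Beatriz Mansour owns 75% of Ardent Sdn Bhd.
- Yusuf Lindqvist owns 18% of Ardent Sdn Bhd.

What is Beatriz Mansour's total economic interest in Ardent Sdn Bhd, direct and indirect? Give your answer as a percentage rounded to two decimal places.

Beatriz reaches Ardent along 2 paths.
Via Arbor: 10% × 6% = 0.6%.
Direct stake: 75% = 75%.
Total: 0.6% + 75% = 75.6%.
Rounded: 75.60%.

75.60%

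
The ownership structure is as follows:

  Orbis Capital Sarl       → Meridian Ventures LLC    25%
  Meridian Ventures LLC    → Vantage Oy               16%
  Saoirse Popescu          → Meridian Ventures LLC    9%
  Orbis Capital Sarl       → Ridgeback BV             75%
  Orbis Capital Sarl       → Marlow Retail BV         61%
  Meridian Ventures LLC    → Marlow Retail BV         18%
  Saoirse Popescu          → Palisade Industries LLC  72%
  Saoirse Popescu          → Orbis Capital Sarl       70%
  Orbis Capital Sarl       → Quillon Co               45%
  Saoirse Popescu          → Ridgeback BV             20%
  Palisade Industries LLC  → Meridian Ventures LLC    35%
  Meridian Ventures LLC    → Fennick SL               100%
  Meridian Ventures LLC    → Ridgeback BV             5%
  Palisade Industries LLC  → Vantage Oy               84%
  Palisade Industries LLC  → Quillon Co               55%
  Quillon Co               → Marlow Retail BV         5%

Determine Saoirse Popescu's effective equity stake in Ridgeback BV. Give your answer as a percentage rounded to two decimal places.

Saoirse reaches Ridgeback along 5 paths.
Via Orbis: 70% × 75% = 52.5%.
Direct stake: 20% = 20%.
Via Orbis → Meridian: 70% × 25% × 5% = 0.875%.
Via Meridian: 9% × 5% = 0.45%.
Via Palisade → Meridian: 72% × 35% × 5% = 1.26%.
Total: 52.5% + 20% + 0.875% + 0.45% + 1.26% = 75.085%.
Rounded: 75.09%.

75.09%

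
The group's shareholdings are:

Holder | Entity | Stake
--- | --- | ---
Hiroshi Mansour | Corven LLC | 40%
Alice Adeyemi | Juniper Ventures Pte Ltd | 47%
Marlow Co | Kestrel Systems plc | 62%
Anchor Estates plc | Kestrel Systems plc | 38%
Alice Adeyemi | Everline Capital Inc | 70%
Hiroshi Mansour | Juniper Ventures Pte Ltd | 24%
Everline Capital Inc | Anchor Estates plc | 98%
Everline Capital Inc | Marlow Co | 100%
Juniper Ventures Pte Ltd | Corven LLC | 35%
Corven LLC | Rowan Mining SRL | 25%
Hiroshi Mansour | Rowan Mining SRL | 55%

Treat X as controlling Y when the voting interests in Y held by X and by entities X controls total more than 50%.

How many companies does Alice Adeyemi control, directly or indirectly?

4

Alice holds 70% of Everline, so Alice controls Everline.
Everline holds 100% of Marlow, so Alice controls Marlow.
Everline holds 98% of Anchor, so Alice controls Anchor.
Marlow and Anchor together hold 62% + 38% = 100% of Kestrel, so Alice controls Kestrel.
No other company's threshold is met.
Alice controls 4 companies.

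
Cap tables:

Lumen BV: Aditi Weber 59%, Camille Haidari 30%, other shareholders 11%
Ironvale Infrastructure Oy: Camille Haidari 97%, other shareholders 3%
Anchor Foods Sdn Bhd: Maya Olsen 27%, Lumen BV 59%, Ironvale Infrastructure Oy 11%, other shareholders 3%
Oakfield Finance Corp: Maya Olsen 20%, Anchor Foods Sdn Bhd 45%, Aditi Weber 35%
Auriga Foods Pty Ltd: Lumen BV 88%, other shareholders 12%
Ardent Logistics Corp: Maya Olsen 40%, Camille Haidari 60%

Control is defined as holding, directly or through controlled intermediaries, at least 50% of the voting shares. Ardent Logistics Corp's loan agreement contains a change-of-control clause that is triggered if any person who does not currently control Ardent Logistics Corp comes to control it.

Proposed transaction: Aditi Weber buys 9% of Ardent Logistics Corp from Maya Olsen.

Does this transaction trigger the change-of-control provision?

The purchase adds only to Aditi's holdings (Maya's stake shrinks), so Aditi is the only person who could newly come to control Ardent.
Aditi holds 59% of Lumen, so Aditi controls Lumen.
Lumen holds 59% of Anchor, so Aditi controls Anchor.
Anchor and Aditi together hold 45% + 35% = 80% of Oakfield, so Aditi controls Oakfield.
Lumen holds 88% of Auriga, so Aditi controls Auriga.
Neither Aditi nor any entity Aditi controls holds any voting interest in Ardent.
So before the transaction, Aditi does not control Ardent.
After the purchase, Aditi holds 9% of Ardent directly, and Maya's stake falls to 31%.
After the transaction, Aditi's side holds 9% of Ardent, not ≥ 50%, so Aditi still does not control Ardent.
No new person acquires control, so the clause is not triggered.

No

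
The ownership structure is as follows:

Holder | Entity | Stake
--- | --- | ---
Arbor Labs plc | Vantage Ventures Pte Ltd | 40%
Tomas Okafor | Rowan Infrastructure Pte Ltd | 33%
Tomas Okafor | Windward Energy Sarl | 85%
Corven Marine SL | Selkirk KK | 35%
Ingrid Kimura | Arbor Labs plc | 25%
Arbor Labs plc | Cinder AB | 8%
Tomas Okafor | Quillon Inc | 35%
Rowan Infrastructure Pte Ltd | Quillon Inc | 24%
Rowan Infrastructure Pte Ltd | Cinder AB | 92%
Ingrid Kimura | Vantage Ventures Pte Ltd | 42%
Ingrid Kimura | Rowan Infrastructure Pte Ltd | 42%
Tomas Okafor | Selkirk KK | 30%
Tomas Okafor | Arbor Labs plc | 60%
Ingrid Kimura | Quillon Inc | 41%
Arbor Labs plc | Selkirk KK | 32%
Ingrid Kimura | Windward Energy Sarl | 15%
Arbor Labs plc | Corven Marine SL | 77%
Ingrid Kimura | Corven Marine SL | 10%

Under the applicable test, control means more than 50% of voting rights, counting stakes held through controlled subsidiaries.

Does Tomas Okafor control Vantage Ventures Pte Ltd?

Tomas holds 60% of Arbor, so Tomas controls Arbor.
Arbor holds 77% of Corven, so Tomas controls Corven.
Tomas holds 85% of Windward, so Tomas controls Windward.
Arbor and Corven and Tomas together hold 32% + 35% + 30% = 97% of Selkirk, so Tomas controls Selkirk.
In Vantage, Tomas's side holds only 40%, not > 50%.
So Tomas does not control Vantage.

No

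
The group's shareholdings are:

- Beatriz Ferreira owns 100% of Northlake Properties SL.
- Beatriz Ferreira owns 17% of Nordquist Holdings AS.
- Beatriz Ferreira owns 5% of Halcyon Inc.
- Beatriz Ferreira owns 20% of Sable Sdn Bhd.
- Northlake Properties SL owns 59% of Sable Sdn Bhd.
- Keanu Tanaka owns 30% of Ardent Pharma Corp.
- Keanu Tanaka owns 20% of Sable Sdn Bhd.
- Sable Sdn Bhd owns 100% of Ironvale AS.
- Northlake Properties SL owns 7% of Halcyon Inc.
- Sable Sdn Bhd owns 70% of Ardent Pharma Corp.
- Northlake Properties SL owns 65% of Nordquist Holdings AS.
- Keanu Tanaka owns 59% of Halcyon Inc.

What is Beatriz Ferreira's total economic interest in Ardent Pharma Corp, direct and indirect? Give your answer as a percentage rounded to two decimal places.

55.30%

Beatriz reaches Ardent along 2 paths.
Via Northlake → Sable: 100% × 59% × 70% = 41.3%.
Via Sable: 20% × 70% = 14%.
Total: 41.3% + 14% = 55.3%.
Rounded: 55.30%.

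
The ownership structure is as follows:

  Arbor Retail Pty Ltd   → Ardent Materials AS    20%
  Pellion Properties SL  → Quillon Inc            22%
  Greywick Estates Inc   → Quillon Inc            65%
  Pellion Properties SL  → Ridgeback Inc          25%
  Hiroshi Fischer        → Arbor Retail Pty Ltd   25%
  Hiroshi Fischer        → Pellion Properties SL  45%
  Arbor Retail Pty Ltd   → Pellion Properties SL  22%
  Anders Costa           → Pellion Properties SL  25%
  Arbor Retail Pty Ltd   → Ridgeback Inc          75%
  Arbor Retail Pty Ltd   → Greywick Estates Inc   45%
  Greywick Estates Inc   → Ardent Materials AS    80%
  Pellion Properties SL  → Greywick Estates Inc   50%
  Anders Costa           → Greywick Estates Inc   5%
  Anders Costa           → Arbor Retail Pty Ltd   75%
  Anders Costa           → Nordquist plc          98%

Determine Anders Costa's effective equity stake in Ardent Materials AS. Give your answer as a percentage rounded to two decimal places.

Anders reaches Ardent along 5 paths.
Via Arbor: 75% × 20% = 15%.
Via Arbor → Pellion → Greywick: 75% × 22% × 50% × 80% = 6.6%.
Via Pellion → Greywick: 25% × 50% × 80% = 10%.
Via Greywick: 5% × 80% = 4%.
Via Arbor → Greywick: 75% × 45% × 80% = 27%.
Total: 15% + 6.6% + 10% + 4% + 27% = 62.6%.
Rounded: 62.60%.

62.60%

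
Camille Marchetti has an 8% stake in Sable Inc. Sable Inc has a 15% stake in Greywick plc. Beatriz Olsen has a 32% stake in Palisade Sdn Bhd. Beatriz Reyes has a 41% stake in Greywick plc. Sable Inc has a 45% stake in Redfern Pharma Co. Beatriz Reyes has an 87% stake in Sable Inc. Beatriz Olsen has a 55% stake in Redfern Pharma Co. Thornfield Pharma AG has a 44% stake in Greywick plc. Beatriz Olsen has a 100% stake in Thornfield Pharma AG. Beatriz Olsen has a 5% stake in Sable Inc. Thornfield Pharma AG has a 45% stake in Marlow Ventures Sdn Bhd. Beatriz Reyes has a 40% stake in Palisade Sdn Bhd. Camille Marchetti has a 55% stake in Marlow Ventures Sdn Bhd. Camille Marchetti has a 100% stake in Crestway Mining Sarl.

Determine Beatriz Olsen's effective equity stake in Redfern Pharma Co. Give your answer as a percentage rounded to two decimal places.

Beatriz Olsen reaches Redfern along 2 paths.
Direct stake: 55% = 55%.
Via Sable: 5% × 45% = 2.25%.
Total: 55% + 2.25% = 57.25%.

57.25%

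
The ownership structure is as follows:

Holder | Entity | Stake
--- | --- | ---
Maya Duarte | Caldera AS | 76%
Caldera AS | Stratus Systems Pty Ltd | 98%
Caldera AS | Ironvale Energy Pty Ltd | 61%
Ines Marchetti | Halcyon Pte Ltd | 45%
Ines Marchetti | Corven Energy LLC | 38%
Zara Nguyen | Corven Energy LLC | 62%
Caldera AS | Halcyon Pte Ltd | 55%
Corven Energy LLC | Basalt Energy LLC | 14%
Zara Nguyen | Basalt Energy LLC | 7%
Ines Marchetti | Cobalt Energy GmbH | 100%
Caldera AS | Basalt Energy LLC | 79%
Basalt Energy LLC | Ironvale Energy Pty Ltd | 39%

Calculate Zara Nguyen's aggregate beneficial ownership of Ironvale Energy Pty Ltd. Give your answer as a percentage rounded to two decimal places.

6.12%

Zara reaches Ironvale along 2 paths.
Via Basalt: 7% × 39% = 2.73%.
Via Corven → Basalt: 62% × 14% × 39% = 3.3852%.
Total: 2.73% + 3.3852% = 6.1152%.
Rounded: 6.12%.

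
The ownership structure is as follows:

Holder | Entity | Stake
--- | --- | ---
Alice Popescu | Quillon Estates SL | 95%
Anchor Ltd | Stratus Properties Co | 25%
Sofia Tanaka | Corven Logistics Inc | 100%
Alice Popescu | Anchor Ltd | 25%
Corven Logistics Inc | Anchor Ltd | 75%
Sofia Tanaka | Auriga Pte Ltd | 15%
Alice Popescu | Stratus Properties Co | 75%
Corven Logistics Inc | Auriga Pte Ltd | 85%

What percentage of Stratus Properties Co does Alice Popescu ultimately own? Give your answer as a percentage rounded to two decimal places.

81.25%

Alice reaches Stratus along 2 paths.
Via Anchor: 25% × 25% = 6.25%.
Direct stake: 75% = 75%.
Total: 6.25% + 75% = 81.25%.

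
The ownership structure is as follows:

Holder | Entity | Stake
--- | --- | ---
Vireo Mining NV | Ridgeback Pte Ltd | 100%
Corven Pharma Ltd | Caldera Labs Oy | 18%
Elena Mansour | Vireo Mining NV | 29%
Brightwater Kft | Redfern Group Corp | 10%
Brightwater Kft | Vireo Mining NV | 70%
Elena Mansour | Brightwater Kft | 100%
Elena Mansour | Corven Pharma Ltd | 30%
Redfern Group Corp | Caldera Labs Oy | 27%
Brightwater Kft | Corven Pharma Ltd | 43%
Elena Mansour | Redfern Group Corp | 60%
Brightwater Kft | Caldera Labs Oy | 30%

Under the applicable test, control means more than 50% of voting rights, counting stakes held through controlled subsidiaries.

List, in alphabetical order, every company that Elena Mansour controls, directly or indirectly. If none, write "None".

Elena holds 100% of Brightwater, so Elena controls Brightwater.
Brightwater and Elena together hold 43% + 30% = 73% of Corven, so Elena controls Corven.
Brightwater and Elena together hold 70% + 29% = 99% of Vireo, so Elena controls Vireo.
Brightwater and Elena together hold 10% + 60% = 70% of Redfern, so Elena controls Redfern.
Redfern and Brightwater and Corven together hold 27% + 30% + 18% = 75% of Caldera, so Elena controls Caldera.
Vireo holds 100% of Ridgeback, so Elena controls Ridgeback.

Brightwater Kft, Caldera Labs Oy, Corven Pharma Ltd, Redfern Group Corp, Ridgeback Pte Ltd, Vireo Mining NV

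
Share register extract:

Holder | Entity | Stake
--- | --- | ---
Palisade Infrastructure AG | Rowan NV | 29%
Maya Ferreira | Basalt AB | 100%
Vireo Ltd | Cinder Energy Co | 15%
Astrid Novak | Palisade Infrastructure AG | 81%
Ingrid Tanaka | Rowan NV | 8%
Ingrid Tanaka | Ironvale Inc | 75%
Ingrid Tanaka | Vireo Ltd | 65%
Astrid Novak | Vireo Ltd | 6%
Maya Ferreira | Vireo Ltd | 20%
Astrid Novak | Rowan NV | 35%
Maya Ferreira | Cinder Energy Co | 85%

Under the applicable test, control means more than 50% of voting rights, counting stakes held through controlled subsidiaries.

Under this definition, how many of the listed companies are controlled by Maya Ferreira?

Maya holds 100% of Basalt, so Maya controls Basalt.
Maya holds 85% of Cinder, so Maya controls Cinder.
No other company's threshold is met.
Maya controls 2 companies.

2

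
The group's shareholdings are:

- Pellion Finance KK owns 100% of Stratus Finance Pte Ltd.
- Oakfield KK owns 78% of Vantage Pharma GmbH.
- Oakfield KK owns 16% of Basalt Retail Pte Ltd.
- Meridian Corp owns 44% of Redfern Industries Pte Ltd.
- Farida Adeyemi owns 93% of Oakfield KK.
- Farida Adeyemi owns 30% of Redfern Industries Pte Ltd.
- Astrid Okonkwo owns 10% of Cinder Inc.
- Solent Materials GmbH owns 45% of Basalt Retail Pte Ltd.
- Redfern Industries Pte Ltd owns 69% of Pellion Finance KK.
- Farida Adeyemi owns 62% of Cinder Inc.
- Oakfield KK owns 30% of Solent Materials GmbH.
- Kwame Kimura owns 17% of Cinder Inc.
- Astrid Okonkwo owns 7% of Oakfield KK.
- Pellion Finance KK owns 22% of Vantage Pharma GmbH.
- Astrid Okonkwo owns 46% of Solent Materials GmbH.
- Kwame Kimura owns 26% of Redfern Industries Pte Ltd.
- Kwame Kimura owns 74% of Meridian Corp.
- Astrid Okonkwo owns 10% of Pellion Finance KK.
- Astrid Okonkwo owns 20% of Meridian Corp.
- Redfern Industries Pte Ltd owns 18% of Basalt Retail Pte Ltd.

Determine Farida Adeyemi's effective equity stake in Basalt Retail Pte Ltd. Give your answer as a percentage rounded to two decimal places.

32.84%

Farida reaches Basalt along 3 paths.
Via Oakfield: 93% × 16% = 14.88%.
Via Oakfield → Solent: 93% × 30% × 45% = 12.555%.
Via Redfern: 30% × 18% = 5.4%.
Total: 14.88% + 12.555% + 5.4% = 32.835%.
Rounded: 32.84%.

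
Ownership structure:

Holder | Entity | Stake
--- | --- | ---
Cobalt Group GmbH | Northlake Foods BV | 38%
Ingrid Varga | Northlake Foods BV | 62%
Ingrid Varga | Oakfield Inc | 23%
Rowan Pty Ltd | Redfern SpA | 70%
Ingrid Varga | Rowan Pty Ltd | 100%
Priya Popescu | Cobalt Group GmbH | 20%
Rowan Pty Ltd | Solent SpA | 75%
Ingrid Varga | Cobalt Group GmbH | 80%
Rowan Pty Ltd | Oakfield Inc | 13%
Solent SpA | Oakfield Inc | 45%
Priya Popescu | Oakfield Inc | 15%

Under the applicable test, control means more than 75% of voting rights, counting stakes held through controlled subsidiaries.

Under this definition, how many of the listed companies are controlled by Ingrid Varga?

3

Ingrid holds 80% of Cobalt, so Ingrid controls Cobalt.
Ingrid holds 100% of Rowan, so Ingrid controls Rowan.
Cobalt and Ingrid together hold 38% + 62% = 100% of Northlake, so Ingrid controls Northlake.
No other company's threshold is met.
Ingrid controls 3 companies.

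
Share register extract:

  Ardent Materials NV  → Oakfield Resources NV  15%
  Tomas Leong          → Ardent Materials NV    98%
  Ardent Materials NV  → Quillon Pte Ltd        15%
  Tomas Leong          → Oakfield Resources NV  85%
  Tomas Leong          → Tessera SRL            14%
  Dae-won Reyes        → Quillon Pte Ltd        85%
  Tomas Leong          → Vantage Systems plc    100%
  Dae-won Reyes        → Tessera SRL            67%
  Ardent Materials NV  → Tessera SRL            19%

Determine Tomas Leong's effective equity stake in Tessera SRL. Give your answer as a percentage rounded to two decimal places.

32.62%

Tomas reaches Tessera along 2 paths.
Via Ardent: 98% × 19% = 18.62%.
Direct stake: 14% = 14%.
Total: 18.62% + 14% = 32.62%.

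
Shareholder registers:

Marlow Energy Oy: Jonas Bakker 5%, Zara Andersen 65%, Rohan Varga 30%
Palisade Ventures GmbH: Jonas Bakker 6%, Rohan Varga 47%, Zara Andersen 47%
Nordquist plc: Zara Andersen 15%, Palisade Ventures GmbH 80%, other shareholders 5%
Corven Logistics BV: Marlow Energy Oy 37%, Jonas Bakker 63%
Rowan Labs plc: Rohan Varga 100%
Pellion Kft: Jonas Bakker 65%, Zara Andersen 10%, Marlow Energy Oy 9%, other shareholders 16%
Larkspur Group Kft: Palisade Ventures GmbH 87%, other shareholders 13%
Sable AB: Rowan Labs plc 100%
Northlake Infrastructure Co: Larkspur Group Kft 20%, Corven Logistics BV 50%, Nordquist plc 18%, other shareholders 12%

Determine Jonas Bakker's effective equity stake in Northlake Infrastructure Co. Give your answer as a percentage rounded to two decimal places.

Jonas reaches Northlake along 4 paths.
Via Palisade → Larkspur: 6% × 87% × 20% = 1.044%.
Via Marlow → Corven: 5% × 37% × 50% = 0.925%.
Via Corven: 63% × 50% = 31.5%.
Via Palisade → Nordquist: 6% × 80% × 18% = 0.864%.
Total: 1.044% + 0.925% + 31.5% + 0.864% = 34.333%.
Rounded: 34.33%.

34.33%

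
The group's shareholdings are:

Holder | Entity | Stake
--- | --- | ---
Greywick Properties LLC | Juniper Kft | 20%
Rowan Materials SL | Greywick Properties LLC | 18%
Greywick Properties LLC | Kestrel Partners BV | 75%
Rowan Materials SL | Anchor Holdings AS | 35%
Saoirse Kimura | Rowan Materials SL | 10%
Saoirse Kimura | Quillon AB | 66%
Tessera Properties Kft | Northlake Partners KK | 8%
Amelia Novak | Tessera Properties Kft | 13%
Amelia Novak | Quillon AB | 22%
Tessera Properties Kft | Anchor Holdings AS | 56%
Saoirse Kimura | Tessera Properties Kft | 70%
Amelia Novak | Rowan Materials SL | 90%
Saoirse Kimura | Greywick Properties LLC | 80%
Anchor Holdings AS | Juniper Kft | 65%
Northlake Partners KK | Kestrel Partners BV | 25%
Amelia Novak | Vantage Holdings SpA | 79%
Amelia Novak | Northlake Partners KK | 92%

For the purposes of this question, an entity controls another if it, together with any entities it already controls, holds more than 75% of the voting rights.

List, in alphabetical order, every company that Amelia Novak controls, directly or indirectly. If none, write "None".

Northlake Partners KK, Rowan Materials SL, Vantage Holdings SpA

Amelia holds 90% of Rowan, so Amelia controls Rowan.
Amelia holds 79% of Vantage, so Amelia controls Vantage.
Amelia holds 92% of Northlake, so Amelia controls Northlake.
No other company's threshold is met.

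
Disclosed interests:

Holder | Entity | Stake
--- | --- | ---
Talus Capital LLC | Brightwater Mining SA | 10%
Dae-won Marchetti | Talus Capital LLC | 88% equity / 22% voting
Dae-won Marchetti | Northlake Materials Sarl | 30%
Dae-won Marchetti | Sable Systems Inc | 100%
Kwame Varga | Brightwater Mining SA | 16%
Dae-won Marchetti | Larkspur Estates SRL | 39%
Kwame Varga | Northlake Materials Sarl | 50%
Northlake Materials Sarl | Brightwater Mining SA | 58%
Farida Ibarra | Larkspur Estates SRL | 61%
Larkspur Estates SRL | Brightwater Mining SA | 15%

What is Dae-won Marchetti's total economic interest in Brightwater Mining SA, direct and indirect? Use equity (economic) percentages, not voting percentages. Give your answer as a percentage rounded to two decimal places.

Dae-won reaches Brightwater along 3 paths.
Via Larkspur: 39% × 15% = 5.85%.
Via Northlake: 30% × 58% = 17.4%.
Via Talus: 88% × 10% = 8.8%.
Total: 5.85% + 17.4% + 8.8% = 32.05%.

32.05%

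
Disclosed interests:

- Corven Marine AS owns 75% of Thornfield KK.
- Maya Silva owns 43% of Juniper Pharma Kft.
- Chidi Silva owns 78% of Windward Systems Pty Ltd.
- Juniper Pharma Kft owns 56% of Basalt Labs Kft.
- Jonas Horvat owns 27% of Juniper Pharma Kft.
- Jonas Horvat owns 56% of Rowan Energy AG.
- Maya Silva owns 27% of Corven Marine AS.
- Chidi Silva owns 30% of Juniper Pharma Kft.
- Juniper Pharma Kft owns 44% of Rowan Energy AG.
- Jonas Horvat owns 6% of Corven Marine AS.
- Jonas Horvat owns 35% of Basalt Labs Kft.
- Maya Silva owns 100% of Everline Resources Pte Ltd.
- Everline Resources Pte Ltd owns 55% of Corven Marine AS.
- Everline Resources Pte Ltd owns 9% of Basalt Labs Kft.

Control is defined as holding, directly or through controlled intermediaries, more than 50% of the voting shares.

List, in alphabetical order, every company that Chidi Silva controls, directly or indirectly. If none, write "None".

Windward Systems Pty Ltd

Chidi holds 78% of Windward, so Chidi controls Windward.
No other company's threshold is met.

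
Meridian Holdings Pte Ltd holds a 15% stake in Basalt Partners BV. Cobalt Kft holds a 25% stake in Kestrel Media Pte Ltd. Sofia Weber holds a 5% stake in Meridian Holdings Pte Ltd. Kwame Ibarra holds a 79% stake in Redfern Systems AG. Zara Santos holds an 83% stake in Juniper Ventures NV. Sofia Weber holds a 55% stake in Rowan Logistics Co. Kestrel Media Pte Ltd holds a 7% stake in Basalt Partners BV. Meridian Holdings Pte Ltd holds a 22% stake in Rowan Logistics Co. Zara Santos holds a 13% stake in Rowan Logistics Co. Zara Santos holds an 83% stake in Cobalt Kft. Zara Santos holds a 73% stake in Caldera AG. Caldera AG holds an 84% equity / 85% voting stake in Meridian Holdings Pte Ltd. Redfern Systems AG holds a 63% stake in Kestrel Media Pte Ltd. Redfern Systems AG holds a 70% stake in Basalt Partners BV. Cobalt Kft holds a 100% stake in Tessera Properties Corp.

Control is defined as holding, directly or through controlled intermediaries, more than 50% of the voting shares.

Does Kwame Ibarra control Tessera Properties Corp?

No

Kwame holds 79% of Redfern, so Kwame controls Redfern.
Redfern holds 63% of Kestrel, so Kwame controls Kestrel.
Redfern and Kestrel together hold 70% + 7% = 77% of Basalt, so Kwame controls Basalt.
Neither Kwame nor any entity Kwame controls holds any voting interest in Tessera.
So Kwame does not control Tessera.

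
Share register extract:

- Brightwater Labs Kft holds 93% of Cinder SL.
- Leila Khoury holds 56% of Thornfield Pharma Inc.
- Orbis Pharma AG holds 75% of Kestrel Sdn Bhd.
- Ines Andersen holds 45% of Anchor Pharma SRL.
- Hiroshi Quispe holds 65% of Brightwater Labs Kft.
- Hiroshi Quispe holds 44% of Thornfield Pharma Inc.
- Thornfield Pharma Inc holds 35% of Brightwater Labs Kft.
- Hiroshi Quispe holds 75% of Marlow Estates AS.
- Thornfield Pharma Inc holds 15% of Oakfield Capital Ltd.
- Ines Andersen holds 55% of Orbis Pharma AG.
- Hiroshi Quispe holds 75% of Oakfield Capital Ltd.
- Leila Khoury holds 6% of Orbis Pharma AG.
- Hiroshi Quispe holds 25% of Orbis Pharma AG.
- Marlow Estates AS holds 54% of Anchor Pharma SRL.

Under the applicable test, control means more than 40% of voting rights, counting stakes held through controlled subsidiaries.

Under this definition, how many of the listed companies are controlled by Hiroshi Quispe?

Hiroshi holds 44% of Thornfield, so Hiroshi controls Thornfield.
Hiroshi holds 75% of Marlow, so Hiroshi controls Marlow.
Hiroshi and Thornfield together hold 65% + 35% = 100% of Brightwater, so Hiroshi controls Brightwater.
Marlow holds 54% of Anchor, so Hiroshi controls Anchor.
Brightwater holds 93% of Cinder, so Hiroshi controls Cinder.
Hiroshi and Thornfield together hold 75% + 15% = 90% of Oakfield, so Hiroshi controls Oakfield.
No other company's threshold is met.
Hiroshi controls 6 companies.

6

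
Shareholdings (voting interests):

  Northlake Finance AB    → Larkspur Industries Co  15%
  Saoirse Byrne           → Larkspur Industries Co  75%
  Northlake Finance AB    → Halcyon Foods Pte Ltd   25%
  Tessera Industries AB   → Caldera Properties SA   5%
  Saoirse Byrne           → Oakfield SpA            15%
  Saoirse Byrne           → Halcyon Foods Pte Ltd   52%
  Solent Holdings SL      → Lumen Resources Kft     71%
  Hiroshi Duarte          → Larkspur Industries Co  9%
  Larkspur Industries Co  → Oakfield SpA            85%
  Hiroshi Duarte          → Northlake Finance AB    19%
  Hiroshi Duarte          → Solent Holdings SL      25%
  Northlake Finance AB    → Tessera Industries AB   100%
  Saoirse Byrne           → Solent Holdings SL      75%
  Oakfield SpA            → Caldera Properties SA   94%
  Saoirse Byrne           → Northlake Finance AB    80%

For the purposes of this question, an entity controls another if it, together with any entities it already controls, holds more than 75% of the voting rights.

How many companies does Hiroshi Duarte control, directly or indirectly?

Hiroshi's largest direct stake is 25% in Solent, which does not meet the threshold.
Hiroshi controls 0 companies.

0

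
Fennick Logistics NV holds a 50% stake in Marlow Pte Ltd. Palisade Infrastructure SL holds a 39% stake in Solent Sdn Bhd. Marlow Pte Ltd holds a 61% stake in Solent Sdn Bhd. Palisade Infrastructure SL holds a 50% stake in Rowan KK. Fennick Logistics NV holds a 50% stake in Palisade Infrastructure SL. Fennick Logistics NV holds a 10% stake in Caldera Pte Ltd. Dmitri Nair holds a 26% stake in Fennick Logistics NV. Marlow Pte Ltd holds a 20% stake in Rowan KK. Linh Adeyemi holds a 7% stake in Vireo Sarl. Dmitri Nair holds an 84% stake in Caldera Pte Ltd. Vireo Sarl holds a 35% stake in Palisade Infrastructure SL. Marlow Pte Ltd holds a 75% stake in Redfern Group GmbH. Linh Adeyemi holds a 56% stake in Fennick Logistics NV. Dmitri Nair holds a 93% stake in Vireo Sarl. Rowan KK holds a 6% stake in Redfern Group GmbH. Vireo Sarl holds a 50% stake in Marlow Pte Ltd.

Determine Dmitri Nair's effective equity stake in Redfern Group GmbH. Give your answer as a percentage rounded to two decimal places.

Dmitri reaches Redfern along 6 paths.
Via Fennick → Palisade → Rowan: 26% × 50% × 50% × 6% = 0.39%.
Via Vireo → Palisade → Rowan: 93% × 35% × 50% × 6% = 0.9765%.
Via Fennick → Marlow → Rowan: 26% × 50% × 20% × 6% = 0.156%.
Via Vireo → Marlow → Rowan: 93% × 50% × 20% × 6% = 0.558%.
Via Fennick → Marlow: 26% × 50% × 75% = 9.75%.
Via Vireo → Marlow: 93% × 50% × 75% = 34.875%.
Total: 0.39% + 0.9765% + 0.156% + 0.558% + 9.75% + 34.875% = 46.7055%.
Rounded: 46.71%.

46.71%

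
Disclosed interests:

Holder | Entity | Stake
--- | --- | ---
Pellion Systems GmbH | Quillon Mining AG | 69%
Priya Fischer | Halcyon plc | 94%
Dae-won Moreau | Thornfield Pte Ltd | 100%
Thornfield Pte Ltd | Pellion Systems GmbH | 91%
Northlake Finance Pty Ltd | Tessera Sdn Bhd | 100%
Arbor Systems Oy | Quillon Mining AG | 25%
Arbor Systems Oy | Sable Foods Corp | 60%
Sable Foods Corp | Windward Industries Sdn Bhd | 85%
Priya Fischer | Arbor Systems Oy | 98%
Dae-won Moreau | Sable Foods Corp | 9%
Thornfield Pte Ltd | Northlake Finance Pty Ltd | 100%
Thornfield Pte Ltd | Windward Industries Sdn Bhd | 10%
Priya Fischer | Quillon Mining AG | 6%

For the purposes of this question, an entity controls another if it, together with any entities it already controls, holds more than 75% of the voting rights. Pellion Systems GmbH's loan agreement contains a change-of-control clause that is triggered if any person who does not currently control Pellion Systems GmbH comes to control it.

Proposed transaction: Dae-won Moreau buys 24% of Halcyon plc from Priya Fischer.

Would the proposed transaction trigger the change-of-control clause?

The purchase adds only to Dae-won's holdings (Priya's stake shrinks), so Dae-won is the only person who could newly come to control Pellion.
Dae-won holds 100% of Thornfield, so Dae-won controls Thornfield.
Thornfield holds 91% of Pellion, so Dae-won controls Pellion.
So Dae-won already controls Pellion before the transaction.
After the purchase, Dae-won holds 24% of Halcyon directly, and Priya's stake falls to 70%.
Dae-won controlled Pellion already, so this is not a new person acquiring control; every other person's position is unchanged or reduced.
No new person acquires control, so the clause is not triggered.

No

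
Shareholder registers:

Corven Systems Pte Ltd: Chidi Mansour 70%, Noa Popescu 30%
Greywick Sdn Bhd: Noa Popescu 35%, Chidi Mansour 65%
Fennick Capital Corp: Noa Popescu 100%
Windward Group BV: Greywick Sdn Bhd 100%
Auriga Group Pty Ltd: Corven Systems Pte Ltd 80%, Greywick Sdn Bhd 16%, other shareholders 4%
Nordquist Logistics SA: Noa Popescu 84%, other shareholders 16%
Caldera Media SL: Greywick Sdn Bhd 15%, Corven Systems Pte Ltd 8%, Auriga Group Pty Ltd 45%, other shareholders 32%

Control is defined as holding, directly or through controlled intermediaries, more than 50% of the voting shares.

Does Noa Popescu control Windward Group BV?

Noa holds 100% of Fennick, so Noa controls Fennick.
Noa holds 84% of Nordquist, so Noa controls Nordquist.
Neither Noa nor any entity Noa controls holds any voting interest in Windward.
So Noa does not control Windward.

No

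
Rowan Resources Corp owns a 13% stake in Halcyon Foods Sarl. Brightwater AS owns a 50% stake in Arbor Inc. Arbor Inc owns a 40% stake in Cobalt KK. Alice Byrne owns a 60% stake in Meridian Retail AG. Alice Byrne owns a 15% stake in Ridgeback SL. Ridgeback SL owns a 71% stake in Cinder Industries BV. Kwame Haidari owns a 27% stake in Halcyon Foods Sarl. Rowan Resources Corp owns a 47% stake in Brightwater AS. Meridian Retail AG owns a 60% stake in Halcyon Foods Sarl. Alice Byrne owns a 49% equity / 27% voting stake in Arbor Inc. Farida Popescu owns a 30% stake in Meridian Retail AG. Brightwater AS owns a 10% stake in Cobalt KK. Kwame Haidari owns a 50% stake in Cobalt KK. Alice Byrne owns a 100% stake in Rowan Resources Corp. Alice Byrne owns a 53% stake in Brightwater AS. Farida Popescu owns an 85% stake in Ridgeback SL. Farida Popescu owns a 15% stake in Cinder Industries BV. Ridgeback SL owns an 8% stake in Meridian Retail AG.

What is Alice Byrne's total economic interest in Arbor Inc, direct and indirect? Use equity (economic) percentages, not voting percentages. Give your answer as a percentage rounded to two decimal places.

99.00%

Alice reaches Arbor along 3 paths.
Direct stake: 49% = 49%.
Via Rowan → Brightwater: 100% × 47% × 50% = 23.5%.
Via Brightwater: 53% × 50% = 26.5%.
Total: 49% + 23.5% + 26.5% = 99%.
Rounded: 99.00%.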